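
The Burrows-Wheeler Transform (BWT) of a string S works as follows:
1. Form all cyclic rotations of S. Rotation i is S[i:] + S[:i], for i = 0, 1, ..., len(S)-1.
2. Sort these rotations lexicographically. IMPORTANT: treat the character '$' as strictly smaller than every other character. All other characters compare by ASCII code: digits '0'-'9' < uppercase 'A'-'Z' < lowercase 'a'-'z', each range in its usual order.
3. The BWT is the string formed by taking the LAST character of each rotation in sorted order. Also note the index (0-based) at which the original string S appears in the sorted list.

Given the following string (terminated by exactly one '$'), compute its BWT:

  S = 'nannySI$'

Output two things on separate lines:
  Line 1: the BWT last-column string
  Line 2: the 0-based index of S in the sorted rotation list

Answer: ISyn$ann
4

Derivation:
All 8 rotations (rotation i = S[i:]+S[:i]):
  rot[0] = nannySI$
  rot[1] = annySI$n
  rot[2] = nnySI$na
  rot[3] = nySI$nan
  rot[4] = ySI$nann
  rot[5] = SI$nanny
  rot[6] = I$nannyS
  rot[7] = $nannySI
Sorted (with $ < everything):
  sorted[0] = $nannySI  (last char: 'I')
  sorted[1] = I$nannyS  (last char: 'S')
  sorted[2] = SI$nanny  (last char: 'y')
  sorted[3] = annySI$n  (last char: 'n')
  sorted[4] = nannySI$  (last char: '$')
  sorted[5] = nnySI$na  (last char: 'a')
  sorted[6] = nySI$nan  (last char: 'n')
  sorted[7] = ySI$nann  (last char: 'n')
Last column: ISyn$ann
Original string S is at sorted index 4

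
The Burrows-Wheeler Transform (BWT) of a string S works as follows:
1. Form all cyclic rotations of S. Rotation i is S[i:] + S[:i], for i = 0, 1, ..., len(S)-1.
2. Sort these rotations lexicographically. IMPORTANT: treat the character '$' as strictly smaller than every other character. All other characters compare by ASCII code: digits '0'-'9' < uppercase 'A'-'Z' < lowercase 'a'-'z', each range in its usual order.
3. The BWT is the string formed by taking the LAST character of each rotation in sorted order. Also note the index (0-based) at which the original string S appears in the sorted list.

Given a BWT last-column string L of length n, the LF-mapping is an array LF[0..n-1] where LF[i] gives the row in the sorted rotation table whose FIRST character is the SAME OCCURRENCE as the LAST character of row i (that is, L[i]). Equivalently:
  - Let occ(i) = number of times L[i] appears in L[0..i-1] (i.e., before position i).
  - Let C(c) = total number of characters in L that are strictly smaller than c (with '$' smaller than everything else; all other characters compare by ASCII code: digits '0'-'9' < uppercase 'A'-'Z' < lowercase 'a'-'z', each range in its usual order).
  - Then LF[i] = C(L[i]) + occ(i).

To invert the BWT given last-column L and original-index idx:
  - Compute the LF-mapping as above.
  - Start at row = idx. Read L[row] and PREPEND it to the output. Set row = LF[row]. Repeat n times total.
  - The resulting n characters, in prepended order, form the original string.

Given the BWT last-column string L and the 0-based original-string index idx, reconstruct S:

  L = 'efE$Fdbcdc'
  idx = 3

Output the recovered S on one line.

LF mapping: 8 9 1 0 2 6 3 4 7 5
Walk LF starting at row 3, prepending L[row]:
  step 1: row=3, L[3]='$', prepend. Next row=LF[3]=0
  step 2: row=0, L[0]='e', prepend. Next row=LF[0]=8
  step 3: row=8, L[8]='d', prepend. Next row=LF[8]=7
  step 4: row=7, L[7]='c', prepend. Next row=LF[7]=4
  step 5: row=4, L[4]='F', prepend. Next row=LF[4]=2
  step 6: row=2, L[2]='E', prepend. Next row=LF[2]=1
  step 7: row=1, L[1]='f', prepend. Next row=LF[1]=9
  step 8: row=9, L[9]='c', prepend. Next row=LF[9]=5
  step 9: row=5, L[5]='d', prepend. Next row=LF[5]=6
  step 10: row=6, L[6]='b', prepend. Next row=LF[6]=3
Reversed output: bdcfEFcde$

Answer: bdcfEFcde$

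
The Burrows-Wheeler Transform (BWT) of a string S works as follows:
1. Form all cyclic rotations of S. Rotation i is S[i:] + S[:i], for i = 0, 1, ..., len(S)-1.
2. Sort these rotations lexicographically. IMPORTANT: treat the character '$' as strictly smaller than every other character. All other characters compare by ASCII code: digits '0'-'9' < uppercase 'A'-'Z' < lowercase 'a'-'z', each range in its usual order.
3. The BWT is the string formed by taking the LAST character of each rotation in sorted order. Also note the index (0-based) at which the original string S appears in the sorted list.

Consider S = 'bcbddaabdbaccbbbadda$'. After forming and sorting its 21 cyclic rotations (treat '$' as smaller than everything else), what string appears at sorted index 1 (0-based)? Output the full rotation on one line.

Answer: a$bcbddaabdbaccbbbadd

Derivation:
All 21 rotations (rotation i = S[i:]+S[:i]):
  rot[0] = bcbddaabdbaccbbbadda$
  rot[1] = cbddaabdbaccbbbadda$b
  rot[2] = bddaabdbaccbbbadda$bc
  rot[3] = ddaabdbaccbbbadda$bcb
  rot[4] = daabdbaccbbbadda$bcbd
  rot[5] = aabdbaccbbbadda$bcbdd
  rot[6] = abdbaccbbbadda$bcbdda
  rot[7] = bdbaccbbbadda$bcbddaa
  rot[8] = dbaccbbbadda$bcbddaab
  rot[9] = baccbbbadda$bcbddaabd
  rot[10] = accbbbadda$bcbddaabdb
  rot[11] = ccbbbadda$bcbddaabdba
  rot[12] = cbbbadda$bcbddaabdbac
  rot[13] = bbbadda$bcbddaabdbacc
  rot[14] = bbadda$bcbddaabdbaccb
  rot[15] = badda$bcbddaabdbaccbb
  rot[16] = adda$bcbddaabdbaccbbb
  rot[17] = dda$bcbddaabdbaccbbba
  rot[18] = da$bcbddaabdbaccbbbad
  rot[19] = a$bcbddaabdbaccbbbadd
  rot[20] = $bcbddaabdbaccbbbadda
Sorted (with $ < everything):
  sorted[0] = $bcbddaabdbaccbbbadda
  sorted[1] = a$bcbddaabdbaccbbbadd
  sorted[2] = aabdbaccbbbadda$bcbdd
  sorted[3] = abdbaccbbbadda$bcbdda
  sorted[4] = accbbbadda$bcbddaabdb
  sorted[5] = adda$bcbddaabdbaccbbb
  sorted[6] = baccbbbadda$bcbddaabd
  sorted[7] = badda$bcbddaabdbaccbb
  sorted[8] = bbadda$bcbddaabdbaccb
  sorted[9] = bbbadda$bcbddaabdbacc
  sorted[10] = bcbddaabdbaccbbbadda$
  sorted[11] = bdbaccbbbadda$bcbddaa
  sorted[12] = bddaabdbaccbbbadda$bc
  sorted[13] = cbbbadda$bcbddaabdbac
  sorted[14] = cbddaabdbaccbbbadda$b
  sorted[15] = ccbbbadda$bcbddaabdba
  sorted[16] = da$bcbddaabdbaccbbbad
  sorted[17] = daabdbaccbbbadda$bcbd
  sorted[18] = dbaccbbbadda$bcbddaab
  sorted[19] = dda$bcbddaabdbaccbbba
  sorted[20] = ddaabdbaccbbbadda$bcb
sorted[1] = a$bcbddaabdbaccbbbadd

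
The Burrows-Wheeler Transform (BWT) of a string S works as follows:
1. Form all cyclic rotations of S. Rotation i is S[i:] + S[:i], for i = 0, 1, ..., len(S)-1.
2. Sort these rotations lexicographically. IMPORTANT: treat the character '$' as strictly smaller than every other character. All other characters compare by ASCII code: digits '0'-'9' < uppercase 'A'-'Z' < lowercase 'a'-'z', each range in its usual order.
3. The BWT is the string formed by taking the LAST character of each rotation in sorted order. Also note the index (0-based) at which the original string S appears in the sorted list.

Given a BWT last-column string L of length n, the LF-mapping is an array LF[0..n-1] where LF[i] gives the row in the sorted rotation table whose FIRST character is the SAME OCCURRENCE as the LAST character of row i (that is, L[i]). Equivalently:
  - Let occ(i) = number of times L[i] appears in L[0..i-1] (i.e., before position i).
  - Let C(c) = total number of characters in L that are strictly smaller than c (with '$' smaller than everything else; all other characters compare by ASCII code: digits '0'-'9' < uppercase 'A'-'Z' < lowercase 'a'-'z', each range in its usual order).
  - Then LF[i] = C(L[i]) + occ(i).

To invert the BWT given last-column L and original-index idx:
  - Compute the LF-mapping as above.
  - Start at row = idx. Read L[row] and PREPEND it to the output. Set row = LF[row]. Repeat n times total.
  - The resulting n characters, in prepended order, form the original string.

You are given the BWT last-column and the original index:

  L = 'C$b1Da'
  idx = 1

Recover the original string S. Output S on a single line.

LF mapping: 2 0 5 1 3 4
Walk LF starting at row 1, prepending L[row]:
  step 1: row=1, L[1]='$', prepend. Next row=LF[1]=0
  step 2: row=0, L[0]='C', prepend. Next row=LF[0]=2
  step 3: row=2, L[2]='b', prepend. Next row=LF[2]=5
  step 4: row=5, L[5]='a', prepend. Next row=LF[5]=4
  step 5: row=4, L[4]='D', prepend. Next row=LF[4]=3
  step 6: row=3, L[3]='1', prepend. Next row=LF[3]=1
Reversed output: 1DabC$

Answer: 1DabC$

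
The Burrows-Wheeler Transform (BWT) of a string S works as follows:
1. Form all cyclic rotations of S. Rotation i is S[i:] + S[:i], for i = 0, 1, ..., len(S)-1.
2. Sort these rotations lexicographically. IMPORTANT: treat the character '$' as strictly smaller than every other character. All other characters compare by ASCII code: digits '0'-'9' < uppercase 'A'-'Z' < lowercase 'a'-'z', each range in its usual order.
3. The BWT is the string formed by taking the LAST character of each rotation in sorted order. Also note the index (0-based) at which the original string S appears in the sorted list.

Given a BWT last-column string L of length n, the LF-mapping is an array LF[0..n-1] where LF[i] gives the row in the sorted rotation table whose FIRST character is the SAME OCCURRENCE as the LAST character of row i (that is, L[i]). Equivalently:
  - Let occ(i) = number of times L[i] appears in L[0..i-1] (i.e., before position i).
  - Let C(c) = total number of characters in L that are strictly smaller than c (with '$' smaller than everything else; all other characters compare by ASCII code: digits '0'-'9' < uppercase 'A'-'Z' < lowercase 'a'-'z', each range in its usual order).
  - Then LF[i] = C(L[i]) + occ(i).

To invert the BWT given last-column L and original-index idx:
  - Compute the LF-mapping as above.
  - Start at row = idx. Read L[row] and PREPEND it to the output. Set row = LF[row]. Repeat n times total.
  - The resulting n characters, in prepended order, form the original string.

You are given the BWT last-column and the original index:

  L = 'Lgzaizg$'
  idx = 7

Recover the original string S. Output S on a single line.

LF mapping: 1 3 6 2 5 7 4 0
Walk LF starting at row 7, prepending L[row]:
  step 1: row=7, L[7]='$', prepend. Next row=LF[7]=0
  step 2: row=0, L[0]='L', prepend. Next row=LF[0]=1
  step 3: row=1, L[1]='g', prepend. Next row=LF[1]=3
  step 4: row=3, L[3]='a', prepend. Next row=LF[3]=2
  step 5: row=2, L[2]='z', prepend. Next row=LF[2]=6
  step 6: row=6, L[6]='g', prepend. Next row=LF[6]=4
  step 7: row=4, L[4]='i', prepend. Next row=LF[4]=5
  step 8: row=5, L[5]='z', prepend. Next row=LF[5]=7
Reversed output: zigzagL$

Answer: zigzagL$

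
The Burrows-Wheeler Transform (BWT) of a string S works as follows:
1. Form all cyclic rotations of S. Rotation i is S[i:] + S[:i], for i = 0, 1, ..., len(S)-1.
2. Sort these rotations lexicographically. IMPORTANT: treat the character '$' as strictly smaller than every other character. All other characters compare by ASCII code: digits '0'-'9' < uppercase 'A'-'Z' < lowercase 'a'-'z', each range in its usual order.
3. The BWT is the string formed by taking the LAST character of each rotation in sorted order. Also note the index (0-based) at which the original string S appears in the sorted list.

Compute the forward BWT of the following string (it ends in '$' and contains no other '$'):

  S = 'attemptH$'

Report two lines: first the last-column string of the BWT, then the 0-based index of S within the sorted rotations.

Answer: Ht$tempta
2

Derivation:
All 9 rotations (rotation i = S[i:]+S[:i]):
  rot[0] = attemptH$
  rot[1] = ttemptH$a
  rot[2] = temptH$at
  rot[3] = emptH$att
  rot[4] = mptH$atte
  rot[5] = ptH$attem
  rot[6] = tH$attemp
  rot[7] = H$attempt
  rot[8] = $attemptH
Sorted (with $ < everything):
  sorted[0] = $attemptH  (last char: 'H')
  sorted[1] = H$attempt  (last char: 't')
  sorted[2] = attemptH$  (last char: '$')
  sorted[3] = emptH$att  (last char: 't')
  sorted[4] = mptH$atte  (last char: 'e')
  sorted[5] = ptH$attem  (last char: 'm')
  sorted[6] = tH$attemp  (last char: 'p')
  sorted[7] = temptH$at  (last char: 't')
  sorted[8] = ttemptH$a  (last char: 'a')
Last column: Ht$tempta
Original string S is at sorted index 2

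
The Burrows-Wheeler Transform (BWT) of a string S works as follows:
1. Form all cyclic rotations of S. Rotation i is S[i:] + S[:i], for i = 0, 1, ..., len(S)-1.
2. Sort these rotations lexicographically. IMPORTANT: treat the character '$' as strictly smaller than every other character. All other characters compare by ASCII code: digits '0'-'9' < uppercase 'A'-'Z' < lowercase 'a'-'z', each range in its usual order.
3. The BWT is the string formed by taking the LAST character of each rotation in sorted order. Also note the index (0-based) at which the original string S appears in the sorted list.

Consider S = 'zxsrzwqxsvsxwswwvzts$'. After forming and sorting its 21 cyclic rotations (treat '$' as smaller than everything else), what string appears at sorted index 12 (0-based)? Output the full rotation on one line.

All 21 rotations (rotation i = S[i:]+S[:i]):
  rot[0] = zxsrzwqxsvsxwswwvzts$
  rot[1] = xsrzwqxsvsxwswwvzts$z
  rot[2] = srzwqxsvsxwswwvzts$zx
  rot[3] = rzwqxsvsxwswwvzts$zxs
  rot[4] = zwqxsvsxwswwvzts$zxsr
  rot[5] = wqxsvsxwswwvzts$zxsrz
  rot[6] = qxsvsxwswwvzts$zxsrzw
  rot[7] = xsvsxwswwvzts$zxsrzwq
  rot[8] = svsxwswwvzts$zxsrzwqx
  rot[9] = vsxwswwvzts$zxsrzwqxs
  rot[10] = sxwswwvzts$zxsrzwqxsv
  rot[11] = xwswwvzts$zxsrzwqxsvs
  rot[12] = wswwvzts$zxsrzwqxsvsx
  rot[13] = swwvzts$zxsrzwqxsvsxw
  rot[14] = wwvzts$zxsrzwqxsvsxws
  rot[15] = wvzts$zxsrzwqxsvsxwsw
  rot[16] = vzts$zxsrzwqxsvsxwsww
  rot[17] = zts$zxsrzwqxsvsxwswwv
  rot[18] = ts$zxsrzwqxsvsxwswwvz
  rot[19] = s$zxsrzwqxsvsxwswwvzt
  rot[20] = $zxsrzwqxsvsxwswwvzts
Sorted (with $ < everything):
  sorted[0] = $zxsrzwqxsvsxwswwvzts
  sorted[1] = qxsvsxwswwvzts$zxsrzw
  sorted[2] = rzwqxsvsxwswwvzts$zxs
  sorted[3] = s$zxsrzwqxsvsxwswwvzt
  sorted[4] = srzwqxsvsxwswwvzts$zx
  sorted[5] = svsxwswwvzts$zxsrzwqx
  sorted[6] = swwvzts$zxsrzwqxsvsxw
  sorted[7] = sxwswwvzts$zxsrzwqxsv
  sorted[8] = ts$zxsrzwqxsvsxwswwvz
  sorted[9] = vsxwswwvzts$zxsrzwqxs
  sorted[10] = vzts$zxsrzwqxsvsxwsww
  sorted[11] = wqxsvsxwswwvzts$zxsrz
  sorted[12] = wswwvzts$zxsrzwqxsvsx
  sorted[13] = wvzts$zxsrzwqxsvsxwsw
  sorted[14] = wwvzts$zxsrzwqxsvsxws
  sorted[15] = xsrzwqxsvsxwswwvzts$z
  sorted[16] = xsvsxwswwvzts$zxsrzwq
  sorted[17] = xwswwvzts$zxsrzwqxsvs
  sorted[18] = zts$zxsrzwqxsvsxwswwv
  sorted[19] = zwqxsvsxwswwvzts$zxsr
  sorted[20] = zxsrzwqxsvsxwswwvzts$
sorted[12] = wswwvzts$zxsrzwqxsvsx

Answer: wswwvzts$zxsrzwqxsvsx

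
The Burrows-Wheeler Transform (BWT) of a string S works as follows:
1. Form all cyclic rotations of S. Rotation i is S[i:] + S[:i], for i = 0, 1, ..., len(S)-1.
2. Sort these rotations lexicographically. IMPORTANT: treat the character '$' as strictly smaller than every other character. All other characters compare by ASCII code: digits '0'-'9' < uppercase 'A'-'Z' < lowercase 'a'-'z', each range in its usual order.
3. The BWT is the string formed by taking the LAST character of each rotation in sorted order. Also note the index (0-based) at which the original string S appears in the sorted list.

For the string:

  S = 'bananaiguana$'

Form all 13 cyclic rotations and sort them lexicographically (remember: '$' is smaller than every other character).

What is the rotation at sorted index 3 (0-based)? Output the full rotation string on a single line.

All 13 rotations (rotation i = S[i:]+S[:i]):
  rot[0] = bananaiguana$
  rot[1] = ananaiguana$b
  rot[2] = nanaiguana$ba
  rot[3] = anaiguana$ban
  rot[4] = naiguana$bana
  rot[5] = aiguana$banan
  rot[6] = iguana$banana
  rot[7] = guana$bananai
  rot[8] = uana$bananaig
  rot[9] = ana$bananaigu
  rot[10] = na$bananaigua
  rot[11] = a$bananaiguan
  rot[12] = $bananaiguana
Sorted (with $ < everything):
  sorted[0] = $bananaiguana
  sorted[1] = a$bananaiguan
  sorted[2] = aiguana$banan
  sorted[3] = ana$bananaigu
  sorted[4] = anaiguana$ban
  sorted[5] = ananaiguana$b
  sorted[6] = bananaiguana$
  sorted[7] = guana$bananai
  sorted[8] = iguana$banana
  sorted[9] = na$bananaigua
  sorted[10] = naiguana$bana
  sorted[11] = nanaiguana$ba
  sorted[12] = uana$bananaig
sorted[3] = ana$bananaigu

Answer: ana$bananaigu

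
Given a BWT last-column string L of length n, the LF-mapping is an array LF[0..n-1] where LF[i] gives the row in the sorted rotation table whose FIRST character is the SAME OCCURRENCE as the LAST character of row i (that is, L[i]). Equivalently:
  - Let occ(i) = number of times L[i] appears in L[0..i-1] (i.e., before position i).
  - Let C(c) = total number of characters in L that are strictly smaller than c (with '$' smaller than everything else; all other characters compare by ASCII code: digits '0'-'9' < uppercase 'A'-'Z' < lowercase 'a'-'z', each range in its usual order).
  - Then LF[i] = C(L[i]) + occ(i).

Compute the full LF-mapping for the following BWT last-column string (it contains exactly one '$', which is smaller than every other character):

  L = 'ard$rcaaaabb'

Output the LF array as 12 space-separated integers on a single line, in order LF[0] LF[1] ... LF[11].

Answer: 1 10 9 0 11 8 2 3 4 5 6 7

Derivation:
Char counts: '$':1, 'a':5, 'b':2, 'c':1, 'd':1, 'r':2
C (first-col start): C('$')=0, C('a')=1, C('b')=6, C('c')=8, C('d')=9, C('r')=10
L[0]='a': occ=0, LF[0]=C('a')+0=1+0=1
L[1]='r': occ=0, LF[1]=C('r')+0=10+0=10
L[2]='d': occ=0, LF[2]=C('d')+0=9+0=9
L[3]='$': occ=0, LF[3]=C('$')+0=0+0=0
L[4]='r': occ=1, LF[4]=C('r')+1=10+1=11
L[5]='c': occ=0, LF[5]=C('c')+0=8+0=8
L[6]='a': occ=1, LF[6]=C('a')+1=1+1=2
L[7]='a': occ=2, LF[7]=C('a')+2=1+2=3
L[8]='a': occ=3, LF[8]=C('a')+3=1+3=4
L[9]='a': occ=4, LF[9]=C('a')+4=1+4=5
L[10]='b': occ=0, LF[10]=C('b')+0=6+0=6
L[11]='b': occ=1, LF[11]=C('b')+1=6+1=7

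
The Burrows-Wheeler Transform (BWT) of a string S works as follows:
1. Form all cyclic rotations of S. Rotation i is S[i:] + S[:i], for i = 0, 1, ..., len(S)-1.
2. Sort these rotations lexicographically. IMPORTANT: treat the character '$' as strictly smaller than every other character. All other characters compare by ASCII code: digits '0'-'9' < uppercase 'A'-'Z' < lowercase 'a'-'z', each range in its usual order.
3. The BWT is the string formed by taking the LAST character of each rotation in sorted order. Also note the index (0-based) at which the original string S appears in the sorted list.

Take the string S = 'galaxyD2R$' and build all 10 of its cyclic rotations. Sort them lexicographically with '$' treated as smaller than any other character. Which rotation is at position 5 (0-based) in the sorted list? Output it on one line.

All 10 rotations (rotation i = S[i:]+S[:i]):
  rot[0] = galaxyD2R$
  rot[1] = alaxyD2R$g
  rot[2] = laxyD2R$ga
  rot[3] = axyD2R$gal
  rot[4] = xyD2R$gala
  rot[5] = yD2R$galax
  rot[6] = D2R$galaxy
  rot[7] = 2R$galaxyD
  rot[8] = R$galaxyD2
  rot[9] = $galaxyD2R
Sorted (with $ < everything):
  sorted[0] = $galaxyD2R
  sorted[1] = 2R$galaxyD
  sorted[2] = D2R$galaxy
  sorted[3] = R$galaxyD2
  sorted[4] = alaxyD2R$g
  sorted[5] = axyD2R$gal
  sorted[6] = galaxyD2R$
  sorted[7] = laxyD2R$ga
  sorted[8] = xyD2R$gala
  sorted[9] = yD2R$galax
sorted[5] = axyD2R$gal

Answer: axyD2R$gal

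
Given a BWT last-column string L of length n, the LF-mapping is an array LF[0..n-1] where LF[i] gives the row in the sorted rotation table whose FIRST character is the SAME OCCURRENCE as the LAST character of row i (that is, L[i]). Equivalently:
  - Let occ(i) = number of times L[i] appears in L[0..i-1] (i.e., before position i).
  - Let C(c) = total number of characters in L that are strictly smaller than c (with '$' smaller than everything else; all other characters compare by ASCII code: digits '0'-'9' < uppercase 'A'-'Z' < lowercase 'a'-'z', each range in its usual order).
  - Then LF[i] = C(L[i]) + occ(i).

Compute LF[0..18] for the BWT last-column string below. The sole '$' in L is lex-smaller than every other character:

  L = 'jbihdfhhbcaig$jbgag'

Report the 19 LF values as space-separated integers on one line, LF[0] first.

Char counts: '$':1, 'a':2, 'b':3, 'c':1, 'd':1, 'f':1, 'g':3, 'h':3, 'i':2, 'j':2
C (first-col start): C('$')=0, C('a')=1, C('b')=3, C('c')=6, C('d')=7, C('f')=8, C('g')=9, C('h')=12, C('i')=15, C('j')=17
L[0]='j': occ=0, LF[0]=C('j')+0=17+0=17
L[1]='b': occ=0, LF[1]=C('b')+0=3+0=3
L[2]='i': occ=0, LF[2]=C('i')+0=15+0=15
L[3]='h': occ=0, LF[3]=C('h')+0=12+0=12
L[4]='d': occ=0, LF[4]=C('d')+0=7+0=7
L[5]='f': occ=0, LF[5]=C('f')+0=8+0=8
L[6]='h': occ=1, LF[6]=C('h')+1=12+1=13
L[7]='h': occ=2, LF[7]=C('h')+2=12+2=14
L[8]='b': occ=1, LF[8]=C('b')+1=3+1=4
L[9]='c': occ=0, LF[9]=C('c')+0=6+0=6
L[10]='a': occ=0, LF[10]=C('a')+0=1+0=1
L[11]='i': occ=1, LF[11]=C('i')+1=15+1=16
L[12]='g': occ=0, LF[12]=C('g')+0=9+0=9
L[13]='$': occ=0, LF[13]=C('$')+0=0+0=0
L[14]='j': occ=1, LF[14]=C('j')+1=17+1=18
L[15]='b': occ=2, LF[15]=C('b')+2=3+2=5
L[16]='g': occ=1, LF[16]=C('g')+1=9+1=10
L[17]='a': occ=1, LF[17]=C('a')+1=1+1=2
L[18]='g': occ=2, LF[18]=C('g')+2=9+2=11

Answer: 17 3 15 12 7 8 13 14 4 6 1 16 9 0 18 5 10 2 11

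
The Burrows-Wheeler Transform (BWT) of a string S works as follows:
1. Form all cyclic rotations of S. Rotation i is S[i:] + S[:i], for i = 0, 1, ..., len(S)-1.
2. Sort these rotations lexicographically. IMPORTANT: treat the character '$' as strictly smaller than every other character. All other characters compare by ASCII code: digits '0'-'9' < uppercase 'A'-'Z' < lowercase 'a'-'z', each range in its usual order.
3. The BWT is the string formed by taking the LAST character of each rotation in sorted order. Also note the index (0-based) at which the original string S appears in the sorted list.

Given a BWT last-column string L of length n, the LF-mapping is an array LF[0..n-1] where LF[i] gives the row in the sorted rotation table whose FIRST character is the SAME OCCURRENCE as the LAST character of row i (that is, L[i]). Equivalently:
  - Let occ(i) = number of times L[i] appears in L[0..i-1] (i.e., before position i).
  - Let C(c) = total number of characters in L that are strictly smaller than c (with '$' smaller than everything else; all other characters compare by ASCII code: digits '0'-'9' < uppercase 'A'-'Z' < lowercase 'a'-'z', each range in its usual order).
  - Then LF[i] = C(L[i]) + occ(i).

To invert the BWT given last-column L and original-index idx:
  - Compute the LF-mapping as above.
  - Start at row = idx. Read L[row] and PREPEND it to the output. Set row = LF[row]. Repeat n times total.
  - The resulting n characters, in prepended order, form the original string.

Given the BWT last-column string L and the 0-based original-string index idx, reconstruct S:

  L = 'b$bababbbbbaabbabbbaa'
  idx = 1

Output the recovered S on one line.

LF mapping: 8 0 9 1 10 2 11 12 13 14 15 3 4 16 17 5 18 19 20 6 7
Walk LF starting at row 1, prepending L[row]:
  step 1: row=1, L[1]='$', prepend. Next row=LF[1]=0
  step 2: row=0, L[0]='b', prepend. Next row=LF[0]=8
  step 3: row=8, L[8]='b', prepend. Next row=LF[8]=13
  step 4: row=13, L[13]='b', prepend. Next row=LF[13]=16
  step 5: row=16, L[16]='b', prepend. Next row=LF[16]=18
  step 6: row=18, L[18]='b', prepend. Next row=LF[18]=20
  step 7: row=20, L[20]='a', prepend. Next row=LF[20]=7
  step 8: row=7, L[7]='b', prepend. Next row=LF[7]=12
  step 9: row=12, L[12]='a', prepend. Next row=LF[12]=4
  step 10: row=4, L[4]='b', prepend. Next row=LF[4]=10
  step 11: row=10, L[10]='b', prepend. Next row=LF[10]=15
  step 12: row=15, L[15]='a', prepend. Next row=LF[15]=5
  step 13: row=5, L[5]='a', prepend. Next row=LF[5]=2
  step 14: row=2, L[2]='b', prepend. Next row=LF[2]=9
  step 15: row=9, L[9]='b', prepend. Next row=LF[9]=14
  step 16: row=14, L[14]='b', prepend. Next row=LF[14]=17
  step 17: row=17, L[17]='b', prepend. Next row=LF[17]=19
  step 18: row=19, L[19]='a', prepend. Next row=LF[19]=6
  step 19: row=6, L[6]='b', prepend. Next row=LF[6]=11
  step 20: row=11, L[11]='a', prepend. Next row=LF[11]=3
  step 21: row=3, L[3]='a', prepend. Next row=LF[3]=1
Reversed output: aababbbbaabbababbbbb$

Answer: aababbbbaabbababbbbb$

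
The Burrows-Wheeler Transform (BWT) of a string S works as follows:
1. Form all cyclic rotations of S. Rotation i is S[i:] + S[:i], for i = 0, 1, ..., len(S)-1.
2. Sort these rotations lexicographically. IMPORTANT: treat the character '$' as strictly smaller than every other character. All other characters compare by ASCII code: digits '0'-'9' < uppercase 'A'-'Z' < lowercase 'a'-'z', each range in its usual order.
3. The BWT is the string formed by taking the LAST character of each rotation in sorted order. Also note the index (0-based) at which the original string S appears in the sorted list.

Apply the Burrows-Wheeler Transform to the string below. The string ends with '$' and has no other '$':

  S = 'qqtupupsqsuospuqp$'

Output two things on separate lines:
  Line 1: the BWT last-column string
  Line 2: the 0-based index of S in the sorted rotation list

Answer: puquusu$sqopqqsptp
7

Derivation:
All 18 rotations (rotation i = S[i:]+S[:i]):
  rot[0] = qqtupupsqsuospuqp$
  rot[1] = qtupupsqsuospuqp$q
  rot[2] = tupupsqsuospuqp$qq
  rot[3] = upupsqsuospuqp$qqt
  rot[4] = pupsqsuospuqp$qqtu
  rot[5] = upsqsuospuqp$qqtup
  rot[6] = psqsuospuqp$qqtupu
  rot[7] = sqsuospuqp$qqtupup
  rot[8] = qsuospuqp$qqtupups
  rot[9] = suospuqp$qqtupupsq
  rot[10] = uospuqp$qqtupupsqs
  rot[11] = ospuqp$qqtupupsqsu
  rot[12] = spuqp$qqtupupsqsuo
  rot[13] = puqp$qqtupupsqsuos
  rot[14] = uqp$qqtupupsqsuosp
  rot[15] = qp$qqtupupsqsuospu
  rot[16] = p$qqtupupsqsuospuq
  rot[17] = $qqtupupsqsuospuqp
Sorted (with $ < everything):
  sorted[0] = $qqtupupsqsuospuqp  (last char: 'p')
  sorted[1] = ospuqp$qqtupupsqsu  (last char: 'u')
  sorted[2] = p$qqtupupsqsuospuq  (last char: 'q')
  sorted[3] = psqsuospuqp$qqtupu  (last char: 'u')
  sorted[4] = pupsqsuospuqp$qqtu  (last char: 'u')
  sorted[5] = puqp$qqtupupsqsuos  (last char: 's')
  sorted[6] = qp$qqtupupsqsuospu  (last char: 'u')
  sorted[7] = qqtupupsqsuospuqp$  (last char: '$')
  sorted[8] = qsuospuqp$qqtupups  (last char: 's')
  sorted[9] = qtupupsqsuospuqp$q  (last char: 'q')
  sorted[10] = spuqp$qqtupupsqsuo  (last char: 'o')
  sorted[11] = sqsuospuqp$qqtupup  (last char: 'p')
  sorted[12] = suospuqp$qqtupupsq  (last char: 'q')
  sorted[13] = tupupsqsuospuqp$qq  (last char: 'q')
  sorted[14] = uospuqp$qqtupupsqs  (last char: 's')
  sorted[15] = upsqsuospuqp$qqtup  (last char: 'p')
  sorted[16] = upupsqsuospuqp$qqt  (last char: 't')
  sorted[17] = uqp$qqtupupsqsuosp  (last char: 'p')
Last column: puquusu$sqopqqsptp
Original string S is at sorted index 7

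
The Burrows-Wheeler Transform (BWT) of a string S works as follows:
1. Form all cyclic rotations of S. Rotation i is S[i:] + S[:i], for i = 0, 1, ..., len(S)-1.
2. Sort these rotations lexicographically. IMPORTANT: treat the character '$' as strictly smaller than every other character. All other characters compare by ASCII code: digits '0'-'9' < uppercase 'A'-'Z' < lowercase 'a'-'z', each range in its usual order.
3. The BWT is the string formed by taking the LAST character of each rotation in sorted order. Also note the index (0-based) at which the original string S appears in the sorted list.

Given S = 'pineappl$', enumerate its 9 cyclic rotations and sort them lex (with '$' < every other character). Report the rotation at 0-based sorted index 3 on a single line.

All 9 rotations (rotation i = S[i:]+S[:i]):
  rot[0] = pineappl$
  rot[1] = ineappl$p
  rot[2] = neappl$pi
  rot[3] = eappl$pin
  rot[4] = appl$pine
  rot[5] = ppl$pinea
  rot[6] = pl$pineap
  rot[7] = l$pineapp
  rot[8] = $pineappl
Sorted (with $ < everything):
  sorted[0] = $pineappl
  sorted[1] = appl$pine
  sorted[2] = eappl$pin
  sorted[3] = ineappl$p
  sorted[4] = l$pineapp
  sorted[5] = neappl$pi
  sorted[6] = pineappl$
  sorted[7] = pl$pineap
  sorted[8] = ppl$pinea
sorted[3] = ineappl$p

Answer: ineappl$p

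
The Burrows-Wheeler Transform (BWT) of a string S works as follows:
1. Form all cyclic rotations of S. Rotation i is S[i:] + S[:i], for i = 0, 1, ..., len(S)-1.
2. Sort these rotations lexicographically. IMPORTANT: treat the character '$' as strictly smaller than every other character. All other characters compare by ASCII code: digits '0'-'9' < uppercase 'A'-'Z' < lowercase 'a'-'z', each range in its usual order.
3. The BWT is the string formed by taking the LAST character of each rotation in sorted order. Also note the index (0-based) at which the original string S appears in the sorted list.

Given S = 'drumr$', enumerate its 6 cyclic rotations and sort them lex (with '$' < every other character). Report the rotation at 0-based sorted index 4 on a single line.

Answer: rumr$d

Derivation:
All 6 rotations (rotation i = S[i:]+S[:i]):
  rot[0] = drumr$
  rot[1] = rumr$d
  rot[2] = umr$dr
  rot[3] = mr$dru
  rot[4] = r$drum
  rot[5] = $drumr
Sorted (with $ < everything):
  sorted[0] = $drumr
  sorted[1] = drumr$
  sorted[2] = mr$dru
  sorted[3] = r$drum
  sorted[4] = rumr$d
  sorted[5] = umr$dr
sorted[4] = rumr$d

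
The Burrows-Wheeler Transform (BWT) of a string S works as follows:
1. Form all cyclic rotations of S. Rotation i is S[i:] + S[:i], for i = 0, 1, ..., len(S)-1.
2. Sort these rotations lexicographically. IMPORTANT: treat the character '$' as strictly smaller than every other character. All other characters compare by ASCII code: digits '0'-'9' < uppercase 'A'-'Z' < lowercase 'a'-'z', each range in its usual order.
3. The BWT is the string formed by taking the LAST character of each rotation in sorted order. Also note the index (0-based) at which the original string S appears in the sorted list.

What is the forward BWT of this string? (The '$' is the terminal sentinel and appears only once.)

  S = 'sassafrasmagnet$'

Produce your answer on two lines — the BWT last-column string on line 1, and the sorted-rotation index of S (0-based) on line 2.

All 16 rotations (rotation i = S[i:]+S[:i]):
  rot[0] = sassafrasmagnet$
  rot[1] = assafrasmagnet$s
  rot[2] = ssafrasmagnet$sa
  rot[3] = safrasmagnet$sas
  rot[4] = afrasmagnet$sass
  rot[5] = frasmagnet$sassa
  rot[6] = rasmagnet$sassaf
  rot[7] = asmagnet$sassafr
  rot[8] = smagnet$sassafra
  rot[9] = magnet$sassafras
  rot[10] = agnet$sassafrasm
  rot[11] = gnet$sassafrasma
  rot[12] = net$sassafrasmag
  rot[13] = et$sassafrasmagn
  rot[14] = t$sassafrasmagne
  rot[15] = $sassafrasmagnet
Sorted (with $ < everything):
  sorted[0] = $sassafrasmagnet  (last char: 't')
  sorted[1] = afrasmagnet$sass  (last char: 's')
  sorted[2] = agnet$sassafrasm  (last char: 'm')
  sorted[3] = asmagnet$sassafr  (last char: 'r')
  sorted[4] = assafrasmagnet$s  (last char: 's')
  sorted[5] = et$sassafrasmagn  (last char: 'n')
  sorted[6] = frasmagnet$sassa  (last char: 'a')
  sorted[7] = gnet$sassafrasma  (last char: 'a')
  sorted[8] = magnet$sassafras  (last char: 's')
  sorted[9] = net$sassafrasmag  (last char: 'g')
  sorted[10] = rasmagnet$sassaf  (last char: 'f')
  sorted[11] = safrasmagnet$sas  (last char: 's')
  sorted[12] = sassafrasmagnet$  (last char: '$')
  sorted[13] = smagnet$sassafra  (last char: 'a')
  sorted[14] = ssafrasmagnet$sa  (last char: 'a')
  sorted[15] = t$sassafrasmagne  (last char: 'e')
Last column: tsmrsnaasgfs$aae
Original string S is at sorted index 12

Answer: tsmrsnaasgfs$aae
12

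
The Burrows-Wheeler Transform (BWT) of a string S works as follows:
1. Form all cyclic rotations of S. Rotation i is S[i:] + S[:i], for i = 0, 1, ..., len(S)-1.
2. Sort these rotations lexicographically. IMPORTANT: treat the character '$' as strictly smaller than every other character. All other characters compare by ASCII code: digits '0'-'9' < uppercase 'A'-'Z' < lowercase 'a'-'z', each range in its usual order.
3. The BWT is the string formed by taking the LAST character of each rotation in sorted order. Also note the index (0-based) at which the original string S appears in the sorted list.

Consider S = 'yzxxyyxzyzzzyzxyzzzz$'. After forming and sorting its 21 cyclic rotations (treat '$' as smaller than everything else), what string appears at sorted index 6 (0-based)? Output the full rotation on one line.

Answer: yyxzyzzzyzxyzzzz$yzxx

Derivation:
All 21 rotations (rotation i = S[i:]+S[:i]):
  rot[0] = yzxxyyxzyzzzyzxyzzzz$
  rot[1] = zxxyyxzyzzzyzxyzzzz$y
  rot[2] = xxyyxzyzzzyzxyzzzz$yz
  rot[3] = xyyxzyzzzyzxyzzzz$yzx
  rot[4] = yyxzyzzzyzxyzzzz$yzxx
  rot[5] = yxzyzzzyzxyzzzz$yzxxy
  rot[6] = xzyzzzyzxyzzzz$yzxxyy
  rot[7] = zyzzzyzxyzzzz$yzxxyyx
  rot[8] = yzzzyzxyzzzz$yzxxyyxz
  rot[9] = zzzyzxyzzzz$yzxxyyxzy
  rot[10] = zzyzxyzzzz$yzxxyyxzyz
  rot[11] = zyzxyzzzz$yzxxyyxzyzz
  rot[12] = yzxyzzzz$yzxxyyxzyzzz
  rot[13] = zxyzzzz$yzxxyyxzyzzzy
  rot[14] = xyzzzz$yzxxyyxzyzzzyz
  rot[15] = yzzzz$yzxxyyxzyzzzyzx
  rot[16] = zzzz$yzxxyyxzyzzzyzxy
  rot[17] = zzz$yzxxyyxzyzzzyzxyz
  rot[18] = zz$yzxxyyxzyzzzyzxyzz
  rot[19] = z$yzxxyyxzyzzzyzxyzzz
  rot[20] = $yzxxyyxzyzzzyzxyzzzz
Sorted (with $ < everything):
  sorted[0] = $yzxxyyxzyzzzyzxyzzzz
  sorted[1] = xxyyxzyzzzyzxyzzzz$yz
  sorted[2] = xyyxzyzzzyzxyzzzz$yzx
  sorted[3] = xyzzzz$yzxxyyxzyzzzyz
  sorted[4] = xzyzzzyzxyzzzz$yzxxyy
  sorted[5] = yxzyzzzyzxyzzzz$yzxxy
  sorted[6] = yyxzyzzzyzxyzzzz$yzxx
  sorted[7] = yzxxyyxzyzzzyzxyzzzz$
  sorted[8] = yzxyzzzz$yzxxyyxzyzzz
  sorted[9] = yzzzyzxyzzzz$yzxxyyxz
  sorted[10] = yzzzz$yzxxyyxzyzzzyzx
  sorted[11] = z$yzxxyyxzyzzzyzxyzzz
  sorted[12] = zxxyyxzyzzzyzxyzzzz$y
  sorted[13] = zxyzzzz$yzxxyyxzyzzzy
  sorted[14] = zyzxyzzzz$yzxxyyxzyzz
  sorted[15] = zyzzzyzxyzzzz$yzxxyyx
  sorted[16] = zz$yzxxyyxzyzzzyzxyzz
  sorted[17] = zzyzxyzzzz$yzxxyyxzyz
  sorted[18] = zzz$yzxxyyxzyzzzyzxyz
  sorted[19] = zzzyzxyzzzz$yzxxyyxzy
  sorted[20] = zzzz$yzxxyyxzyzzzyzxy
sorted[6] = yyxzyzzzyzxyzzzz$yzxx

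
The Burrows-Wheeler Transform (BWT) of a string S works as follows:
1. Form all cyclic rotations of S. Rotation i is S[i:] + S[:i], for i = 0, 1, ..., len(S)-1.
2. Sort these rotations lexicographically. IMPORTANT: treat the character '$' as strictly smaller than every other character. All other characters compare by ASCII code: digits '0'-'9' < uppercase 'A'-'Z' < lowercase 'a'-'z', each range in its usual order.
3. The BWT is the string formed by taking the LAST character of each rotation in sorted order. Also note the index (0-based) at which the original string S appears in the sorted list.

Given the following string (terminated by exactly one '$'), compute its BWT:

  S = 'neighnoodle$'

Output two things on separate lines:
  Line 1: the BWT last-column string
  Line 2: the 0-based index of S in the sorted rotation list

All 12 rotations (rotation i = S[i:]+S[:i]):
  rot[0] = neighnoodle$
  rot[1] = eighnoodle$n
  rot[2] = ighnoodle$ne
  rot[3] = ghnoodle$nei
  rot[4] = hnoodle$neig
  rot[5] = noodle$neigh
  rot[6] = oodle$neighn
  rot[7] = odle$neighno
  rot[8] = dle$neighnoo
  rot[9] = le$neighnood
  rot[10] = e$neighnoodl
  rot[11] = $neighnoodle
Sorted (with $ < everything):
  sorted[0] = $neighnoodle  (last char: 'e')
  sorted[1] = dle$neighnoo  (last char: 'o')
  sorted[2] = e$neighnoodl  (last char: 'l')
  sorted[3] = eighnoodle$n  (last char: 'n')
  sorted[4] = ghnoodle$nei  (last char: 'i')
  sorted[5] = hnoodle$neig  (last char: 'g')
  sorted[6] = ighnoodle$ne  (last char: 'e')
  sorted[7] = le$neighnood  (last char: 'd')
  sorted[8] = neighnoodle$  (last char: '$')
  sorted[9] = noodle$neigh  (last char: 'h')
  sorted[10] = odle$neighno  (last char: 'o')
  sorted[11] = oodle$neighn  (last char: 'n')
Last column: eolniged$hon
Original string S is at sorted index 8

Answer: eolniged$hon
8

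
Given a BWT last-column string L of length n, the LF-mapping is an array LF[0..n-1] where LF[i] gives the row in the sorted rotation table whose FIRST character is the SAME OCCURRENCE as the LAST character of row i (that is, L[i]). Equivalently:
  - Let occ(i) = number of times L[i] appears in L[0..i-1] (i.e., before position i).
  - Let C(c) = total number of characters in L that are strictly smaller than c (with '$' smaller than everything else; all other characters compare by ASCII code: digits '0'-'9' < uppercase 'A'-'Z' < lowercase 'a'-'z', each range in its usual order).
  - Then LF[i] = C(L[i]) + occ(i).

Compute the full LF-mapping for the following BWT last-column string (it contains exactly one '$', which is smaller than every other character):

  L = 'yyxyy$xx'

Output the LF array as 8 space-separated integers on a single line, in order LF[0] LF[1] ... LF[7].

Char counts: '$':1, 'x':3, 'y':4
C (first-col start): C('$')=0, C('x')=1, C('y')=4
L[0]='y': occ=0, LF[0]=C('y')+0=4+0=4
L[1]='y': occ=1, LF[1]=C('y')+1=4+1=5
L[2]='x': occ=0, LF[2]=C('x')+0=1+0=1
L[3]='y': occ=2, LF[3]=C('y')+2=4+2=6
L[4]='y': occ=3, LF[4]=C('y')+3=4+3=7
L[5]='$': occ=0, LF[5]=C('$')+0=0+0=0
L[6]='x': occ=1, LF[6]=C('x')+1=1+1=2
L[7]='x': occ=2, LF[7]=C('x')+2=1+2=3

Answer: 4 5 1 6 7 0 2 3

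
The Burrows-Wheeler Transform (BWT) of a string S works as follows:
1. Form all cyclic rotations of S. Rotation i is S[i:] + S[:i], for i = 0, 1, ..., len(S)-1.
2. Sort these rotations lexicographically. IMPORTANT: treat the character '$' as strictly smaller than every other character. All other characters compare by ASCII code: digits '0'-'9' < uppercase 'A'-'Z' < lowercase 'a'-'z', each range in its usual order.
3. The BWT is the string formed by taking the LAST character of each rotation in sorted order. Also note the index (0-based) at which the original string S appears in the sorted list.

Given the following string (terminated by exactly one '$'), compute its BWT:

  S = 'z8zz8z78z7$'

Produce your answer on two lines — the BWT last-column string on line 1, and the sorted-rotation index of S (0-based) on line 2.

Answer: 7zz7zz88z$8
9

Derivation:
All 11 rotations (rotation i = S[i:]+S[:i]):
  rot[0] = z8zz8z78z7$
  rot[1] = 8zz8z78z7$z
  rot[2] = zz8z78z7$z8
  rot[3] = z8z78z7$z8z
  rot[4] = 8z78z7$z8zz
  rot[5] = z78z7$z8zz8
  rot[6] = 78z7$z8zz8z
  rot[7] = 8z7$z8zz8z7
  rot[8] = z7$z8zz8z78
  rot[9] = 7$z8zz8z78z
  rot[10] = $z8zz8z78z7
Sorted (with $ < everything):
  sorted[0] = $z8zz8z78z7  (last char: '7')
  sorted[1] = 7$z8zz8z78z  (last char: 'z')
  sorted[2] = 78z7$z8zz8z  (last char: 'z')
  sorted[3] = 8z7$z8zz8z7  (last char: '7')
  sorted[4] = 8z78z7$z8zz  (last char: 'z')
  sorted[5] = 8zz8z78z7$z  (last char: 'z')
  sorted[6] = z7$z8zz8z78  (last char: '8')
  sorted[7] = z78z7$z8zz8  (last char: '8')
  sorted[8] = z8z78z7$z8z  (last char: 'z')
  sorted[9] = z8zz8z78z7$  (last char: '$')
  sorted[10] = zz8z78z7$z8  (last char: '8')
Last column: 7zz7zz88z$8
Original string S is at sorted index 9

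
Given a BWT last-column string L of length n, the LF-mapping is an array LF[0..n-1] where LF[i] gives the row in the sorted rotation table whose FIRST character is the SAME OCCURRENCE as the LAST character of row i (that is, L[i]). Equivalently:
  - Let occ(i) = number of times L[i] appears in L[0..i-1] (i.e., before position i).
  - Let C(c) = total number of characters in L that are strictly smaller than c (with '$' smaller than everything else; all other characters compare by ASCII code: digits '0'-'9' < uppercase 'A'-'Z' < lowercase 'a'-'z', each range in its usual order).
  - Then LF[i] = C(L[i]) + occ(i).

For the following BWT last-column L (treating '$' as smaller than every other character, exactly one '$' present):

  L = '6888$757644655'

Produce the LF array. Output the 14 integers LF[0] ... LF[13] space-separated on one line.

Char counts: '$':1, '4':2, '5':3, '6':3, '7':2, '8':3
C (first-col start): C('$')=0, C('4')=1, C('5')=3, C('6')=6, C('7')=9, C('8')=11
L[0]='6': occ=0, LF[0]=C('6')+0=6+0=6
L[1]='8': occ=0, LF[1]=C('8')+0=11+0=11
L[2]='8': occ=1, LF[2]=C('8')+1=11+1=12
L[3]='8': occ=2, LF[3]=C('8')+2=11+2=13
L[4]='$': occ=0, LF[4]=C('$')+0=0+0=0
L[5]='7': occ=0, LF[5]=C('7')+0=9+0=9
L[6]='5': occ=0, LF[6]=C('5')+0=3+0=3
L[7]='7': occ=1, LF[7]=C('7')+1=9+1=10
L[8]='6': occ=1, LF[8]=C('6')+1=6+1=7
L[9]='4': occ=0, LF[9]=C('4')+0=1+0=1
L[10]='4': occ=1, LF[10]=C('4')+1=1+1=2
L[11]='6': occ=2, LF[11]=C('6')+2=6+2=8
L[12]='5': occ=1, LF[12]=C('5')+1=3+1=4
L[13]='5': occ=2, LF[13]=C('5')+2=3+2=5

Answer: 6 11 12 13 0 9 3 10 7 1 2 8 4 5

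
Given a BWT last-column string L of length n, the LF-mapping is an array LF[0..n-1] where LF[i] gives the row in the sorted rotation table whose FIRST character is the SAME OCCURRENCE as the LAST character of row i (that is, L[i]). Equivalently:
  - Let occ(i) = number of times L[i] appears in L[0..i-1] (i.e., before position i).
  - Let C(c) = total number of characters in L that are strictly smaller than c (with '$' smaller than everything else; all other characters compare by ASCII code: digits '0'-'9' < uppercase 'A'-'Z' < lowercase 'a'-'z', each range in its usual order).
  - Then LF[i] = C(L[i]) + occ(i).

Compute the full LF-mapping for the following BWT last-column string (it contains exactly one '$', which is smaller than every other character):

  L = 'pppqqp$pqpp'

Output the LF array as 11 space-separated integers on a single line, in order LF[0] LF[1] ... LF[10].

Char counts: '$':1, 'p':7, 'q':3
C (first-col start): C('$')=0, C('p')=1, C('q')=8
L[0]='p': occ=0, LF[0]=C('p')+0=1+0=1
L[1]='p': occ=1, LF[1]=C('p')+1=1+1=2
L[2]='p': occ=2, LF[2]=C('p')+2=1+2=3
L[3]='q': occ=0, LF[3]=C('q')+0=8+0=8
L[4]='q': occ=1, LF[4]=C('q')+1=8+1=9
L[5]='p': occ=3, LF[5]=C('p')+3=1+3=4
L[6]='$': occ=0, LF[6]=C('$')+0=0+0=0
L[7]='p': occ=4, LF[7]=C('p')+4=1+4=5
L[8]='q': occ=2, LF[8]=C('q')+2=8+2=10
L[9]='p': occ=5, LF[9]=C('p')+5=1+5=6
L[10]='p': occ=6, LF[10]=C('p')+6=1+6=7

Answer: 1 2 3 8 9 4 0 5 10 6 7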